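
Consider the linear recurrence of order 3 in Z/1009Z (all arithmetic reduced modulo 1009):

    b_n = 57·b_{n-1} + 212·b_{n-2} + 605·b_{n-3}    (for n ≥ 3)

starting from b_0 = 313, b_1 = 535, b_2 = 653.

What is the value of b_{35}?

b_3 = 57·653 + 212·535 + 605·313 = 982
b_4 = 57·982 + 212·653 + 605·535 = 468
b_5 = 57·468 + 212·982 + 605·653 = 309
b_6 = 57·309 + 212·468 + 605·982 = 603
b_7 = 57·603 + 212·309 + 605·468 = 608
b_8 = 57·608 + 212·603 + 605·309 = 323
b_9 = 57·323 + 212·608 + 605·603 = 559
b_10 = 57·559 + 212·323 + 605·608 = 3
b_11 = 57·3 + 212·559 + 605·323 = 295
b_12 = 57·295 + 212·3 + 605·559 = 478
b_13 = 57·478 + 212·295 + 605·3 = 791
b_14 = 57·791 + 212·478 + 605·295 = 0
b_15 = 57·0 + 212·791 + 605·478 = 814
b_16 = 57·814 + 212·0 + 605·791 = 273
b_17 = 57·273 + 212·814 + 605·0 = 455
b_18 = 57·455 + 212·273 + 605·814 = 142
b_19 = 57·142 + 212·455 + 605·273 = 316
b_20 = 57·316 + 212·142 + 605·455 = 511
b_21 = 57·511 + 212·316 + 605·142 = 409
b_22 = 57·409 + 212·511 + 605·316 = 954
b_23 = 57·954 + 212·409 + 605·511 = 227
b_24 = 57·227 + 212·954 + 605·409 = 510
b_25 = 57·510 + 212·227 + 605·954 = 532
b_26 = 57·532 + 212·510 + 605·227 = 322
b_27 = 57·322 + 212·532 + 605·510 = 773
b_28 = 57·773 + 212·322 + 605·532 = 315
b_29 = 57·315 + 212·773 + 605·322 = 284
b_30 = 57·284 + 212·315 + 605·773 = 728
b_31 = 57·728 + 212·284 + 605·315 = 678
b_32 = 57·678 + 212·728 + 605·284 = 553
b_33 = 57·553 + 212·678 + 605·728 = 207
b_34 = 57·207 + 212·553 + 605·678 = 419
b_35 = 57·419 + 212·207 + 605·553 = 750

750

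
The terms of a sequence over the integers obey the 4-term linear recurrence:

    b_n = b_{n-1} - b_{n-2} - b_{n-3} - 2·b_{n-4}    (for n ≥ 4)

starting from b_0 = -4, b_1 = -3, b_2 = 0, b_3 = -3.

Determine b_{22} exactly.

b_4 = 1·-3 + -1·0 + -1·-3 + -2·-4 = 8
b_5 = 1·8 + -1·-3 + -1·0 + -2·-3 = 17
b_6 = 1·17 + -1·8 + -1·-3 + -2·0 = 12
b_7 = 1·12 + -1·17 + -1·8 + -2·-3 = -7
b_8 = 1·-7 + -1·12 + -1·17 + -2·8 = -52
b_9 = 1·-52 + -1·-7 + -1·12 + -2·17 = -91
b_10 = 1·-91 + -1·-52 + -1·-7 + -2·12 = -56
b_11 = 1·-56 + -1·-91 + -1·-52 + -2·-7 = 101
b_12 = 1·101 + -1·-56 + -1·-91 + -2·-52 = 352
b_13 = 1·352 + -1·101 + -1·-56 + -2·-91 = 489
b_14 = 1·489 + -1·352 + -1·101 + -2·-56 = 148
b_15 = 1·148 + -1·489 + -1·352 + -2·101 = -895
b_16 = 1·-895 + -1·148 + -1·489 + -2·352 = -2236
b_17 = 1·-2236 + -1·-895 + -1·148 + -2·489 = -2467
b_18 = 1·-2467 + -1·-2236 + -1·-895 + -2·148 = 368
b_19 = 1·368 + -1·-2467 + -1·-2236 + -2·-895 = 6861
b_20 = 1·6861 + -1·368 + -1·-2467 + -2·-2236 = 13432
b_21 = 1·13432 + -1·6861 + -1·368 + -2·-2467 = 11137
b_22 = 1·11137 + -1·13432 + -1·6861 + -2·368 = -9892

-9892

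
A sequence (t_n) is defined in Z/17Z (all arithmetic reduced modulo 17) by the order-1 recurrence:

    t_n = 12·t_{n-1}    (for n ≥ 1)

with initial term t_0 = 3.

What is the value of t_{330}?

t_1 = 12·3 = 2
t_2 = 12·2 = 7
t_3 = 12·7 = 16
t_4 = 12·16 = 5
t_5 = 12·5 = 9
t_6 = 12·9 = 6
t_7 = 12·6 = 4
t_8 = 12·4 = 14
t_9 = 12·14 = 15
t_10 = 12·15 = 10
t_11 = 12·10 = 1
t_12 = 12·1 = 12
t_13 = 12·12 = 8
t_14 = 12·8 = 11
t_15 = 12·11 = 13
t_16 = 12·13 = 3
(t_16) = (3) = (t_0), so the sequence has period 16.
330 ≡ 10 (mod 16), hence t_330 = t_10 = 10.

10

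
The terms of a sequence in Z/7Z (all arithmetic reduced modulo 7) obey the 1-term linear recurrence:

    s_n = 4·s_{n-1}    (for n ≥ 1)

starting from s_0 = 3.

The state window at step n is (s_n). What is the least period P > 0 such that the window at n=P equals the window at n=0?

n=0: window = (3)
n=1: window = (5)
n=2: window = (6)
n=3: window = (3)
window at n=3 equals window at n=0 → period = 3

3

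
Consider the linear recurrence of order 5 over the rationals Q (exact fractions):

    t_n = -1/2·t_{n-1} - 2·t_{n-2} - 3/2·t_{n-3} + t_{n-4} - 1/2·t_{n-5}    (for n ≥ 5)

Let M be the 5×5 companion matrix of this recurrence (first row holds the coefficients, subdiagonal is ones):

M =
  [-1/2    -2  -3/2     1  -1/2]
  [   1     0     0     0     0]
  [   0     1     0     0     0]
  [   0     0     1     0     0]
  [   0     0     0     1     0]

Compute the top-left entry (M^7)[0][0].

339/128

(M^7)[0][0] is the top entry after applying M 7 times to the unit state (1, 0, 0, 0, 0). Equivalently it is h_{11} for the auxiliary sequence (h_n) obeying the same recurrence with h_4 = 1 and h_i = 0 for 0 ≤ i < 4:
h_5 = -1/2·1 + -2·0 + -3/2·0 + 1·0 + -1/2·0 = -1/2
h_6 = -1/2·-1/2 + -2·1 + -3/2·0 + 1·0 + -1/2·0 = -7/4
h_7 = -1/2·-7/4 + -2·-1/2 + -3/2·1 + 1·0 + -1/2·0 = 3/8
h_8 = -1/2·3/8 + -2·-7/4 + -3/2·-1/2 + 1·1 + -1/2·0 = 81/16
h_9 = -1/2·81/16 + -2·3/8 + -3/2·-7/4 + 1·-1/2 + -1/2·1 = -53/32
h_10 = -1/2·-53/32 + -2·81/16 + -3/2·3/8 + 1·-7/4 + -1/2·-1/2 = -727/64
h_11 = -1/2·-727/64 + -2·-53/32 + -3/2·81/16 + 1·3/8 + -1/2·-7/4 = 339/128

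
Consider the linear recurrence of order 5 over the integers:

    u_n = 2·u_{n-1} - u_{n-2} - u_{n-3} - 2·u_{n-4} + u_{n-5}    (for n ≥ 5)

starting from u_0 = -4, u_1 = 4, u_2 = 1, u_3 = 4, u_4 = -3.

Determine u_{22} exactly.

237414

u_5 = 2·-3 + -1·4 + -1·1 + -2·4 + 1·-4 = -23
u_6 = 2·-23 + -1·-3 + -1·4 + -2·1 + 1·4 = -45
u_7 = 2·-45 + -1·-23 + -1·-3 + -2·4 + 1·1 = -71
u_8 = 2·-71 + -1·-45 + -1·-23 + -2·-3 + 1·4 = -64
u_9 = 2·-64 + -1·-71 + -1·-45 + -2·-23 + 1·-3 = 31
u_10 = 2·31 + -1·-64 + -1·-71 + -2·-45 + 1·-23 = 264
u_11 = 2·264 + -1·31 + -1·-64 + -2·-71 + 1·-45 = 658
u_12 = 2·658 + -1·264 + -1·31 + -2·-64 + 1·-71 = 1078
u_13 = 2·1078 + -1·658 + -1·264 + -2·31 + 1·-64 = 1108
u_14 = 2·1108 + -1·1078 + -1·658 + -2·264 + 1·31 = -17
u_15 = 2·-17 + -1·1108 + -1·1078 + -2·658 + 1·264 = -3272
u_16 = 2·-3272 + -1·-17 + -1·1108 + -2·1078 + 1·658 = -9133
u_17 = 2·-9133 + -1·-3272 + -1·-17 + -2·1108 + 1·1078 = -16115
u_18 = 2·-16115 + -1·-9133 + -1·-3272 + -2·-17 + 1·1108 = -18683
u_19 = 2·-18683 + -1·-16115 + -1·-9133 + -2·-3272 + 1·-17 = -5591
u_20 = 2·-5591 + -1·-18683 + -1·-16115 + -2·-9133 + 1·-3272 = 38610
u_21 = 2·38610 + -1·-5591 + -1·-18683 + -2·-16115 + 1·-9133 = 124591
u_22 = 2·124591 + -1·38610 + -1·-5591 + -2·-18683 + 1·-16115 = 237414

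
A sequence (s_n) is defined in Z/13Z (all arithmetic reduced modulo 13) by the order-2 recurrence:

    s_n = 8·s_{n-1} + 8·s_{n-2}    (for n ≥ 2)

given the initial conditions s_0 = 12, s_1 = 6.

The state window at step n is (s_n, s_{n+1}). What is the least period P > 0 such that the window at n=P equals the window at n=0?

n=0: window = (12, 6)
n=1: window = (6, 1)
n=2: window = (1, 4)
n=3: window = (4, 1)
n=4: window = (1, 1)
n=5: window = (1, 3)
n=6: window = (3, 6)
n=7: window = (6, 7)
n=8: window = (7, 0)
n=9: window = (0, 4)
n=10: window = (4, 6)
n=11: window = (6, 2)
n=12: window = (2, 12)
n=13: window = (12, 8)
n=14: window = (8, 4)
n=15: window = (4, 5)
n=16: window = (5, 7)
n=17: window = (7, 5)
n=18: window = (5, 5)
n=19: window = (5, 2)
n=20: window = (2, 4)
n=21: window = (4, 9)
n=22: window = (9, 0)
n=23: window = (0, 7)
n=24: window = (7, 4)
n=25: window = (4, 10)
n=26: window = (10, 8)
n=27: window = (8, 1)
n=28: window = (1, 7)
n=29: window = (7, 12)
n=30: window = (12, 9)
n=31: window = (9, 12)
n=32: window = (12, 12)
n=33: window = (12, 10)
n=34: window = (10, 7)
n=35: window = (7, 6)
n=36: window = (6, 0)
n=37: window = (0, 9)
n=38: window = (9, 7)
n=39: window = (7, 11)
n=40: window = (11, 1)
…
n=54: window = (3, 5)
n=55: window = (5, 12)
n=56: window = (12, 6)
window at n=56 equals window at n=0 → period = 56

56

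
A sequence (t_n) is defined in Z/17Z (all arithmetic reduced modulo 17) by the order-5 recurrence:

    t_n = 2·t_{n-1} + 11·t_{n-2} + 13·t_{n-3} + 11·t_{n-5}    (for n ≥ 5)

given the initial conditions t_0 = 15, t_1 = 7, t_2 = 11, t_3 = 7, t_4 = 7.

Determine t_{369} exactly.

t_5 = 2·7 + 11·7 + 13·11 + 0·7 + 11·15 = 8
t_6 = 2·8 + 11·7 + 13·7 + 0·11 + 11·7 = 6
t_7 = 2·6 + 11·8 + 13·7 + 0·7 + 11·11 = 6
t_8 = 2·6 + 11·6 + 13·8 + 0·7 + 11·7 = 4
t_9 = 2·4 + 11·6 + 13·6 + 0·8 + 11·7 = 8
t_10 = 2·8 + 11·4 + 13·6 + 0·6 + 11·8 = 5
Continuing the recurrence:
  t_11 = 12;  t_12 = 11;  t_13 = 8;  t_14 = 7;  t_15 = 11;  t_16 = 12
  t_17 = 0;  t_18 = 6;  t_19 = 7;  t_20 = 14;  t_21 = 9;  t_22 = 8
  t_23 = 6;  t_24 = 5;  t_25 = 11;  t_26 = 16;  t_27 = 0;  t_28 = 11
  t_29 = 13;  t_30 = 13;  t_31 = 12;  t_32 = 13;  t_33 = 6;  t_34 = 12
  t_35 = 11;  t_36 = 7;  t_37 = 9;  t_38 = 15;  t_39 = 12;  t_40 = 2
  t_41 = 0;  t_42 = 5;  t_43 = 14;  t_44 = 11;  t_45 = 8;  t_46 = 13
  t_47 = 6;  t_48 = 5;  t_49 = 9;  t_50 = 1;  t_51 = 3;  t_52 = 13
  t_53 = 8;  t_54 = 8;  t_55 = 12;  t_56 = 11;  t_57 = 10;  t_58 = 11
  t_59 = 6;  t_60 = 4;  t_61 = 15;  t_62 = 7;  t_63 = 12;  t_64 = 5
  t_65 = 5;  t_66 = 12;  t_67 = 0;  t_68 = 6;  t_69 = 2;  t_70 = 6
  t_71 = 6;  t_72 = 2;  t_73 = 10;  t_74 = 6;  t_75 = 10;  t_76 = 10
  t_77 = 9;  t_78 = 11;  t_79 = 11;  t_80 = 13;  t_81 = 9;  t_82 = 12
  t_83 = 5;  t_84 = 6;  t_85 = 9;  t_86 = 10;  t_87 = 6;  t_88 = 5
  t_89 = 0;  t_90 = 11;  t_91 = 10;  t_92 = 3;  t_93 = 8;  t_94 = 9
  t_95 = 11;  t_96 = 12;  t_97 = 6;  t_98 = 1;  t_99 = 0;  t_100 = 6
  t_101 = 4;  t_102 = 4;  t_103 = 5;  t_104 = 4;  t_105 = 11;  t_106 = 5
  t_107 = 6;  t_108 = 10;  t_109 = 8;  t_110 = 2;  t_111 = 5;  t_112 = 15
  t_113 = 0;  t_114 = 12;  t_115 = 3;  t_116 = 6;  t_117 = 9;  t_118 = 4
  t_119 = 11;  t_120 = 12;  t_121 = 8;  t_122 = 16;  t_123 = 14;  t_124 = 4
  t_125 = 9;  t_126 = 9;  t_127 = 5;  t_128 = 6;  t_129 = 7;  t_130 = 6
  t_131 = 11;  t_132 = 13;  t_133 = 2;  t_134 = 10;  t_135 = 5;  t_136 = 12
  t_137 = 12;  t_138 = 5;  t_139 = 0;  t_140 = 11;  t_141 = 15;  t_142 = 11
  t_143 = 11;  t_144 = 15;  t_145 = 7;  t_146 = 11;  t_147 = 7;  t_148 = 7
  t_149 = 8;  t_150 = 6;  t_151 = 6;  t_152 = 4;  t_153 = 8;  t_154 = 5
  t_155 = 12;  t_156 = 11;  t_157 = 8;  t_158 = 7;  t_159 = 11;  t_160 = 12
  t_161 = 0;  t_162 = 6;  t_163 = 7;  t_164 = 14;  t_165 = 9;  t_166 = 8
  t_167 = 6;  t_168 = 5;  t_169 = 11;  t_170 = 16;  t_171 = 0;  t_172 = 11
  t_173 = 13;  t_174 = 13;  t_175 = 12;  t_176 = 13;  t_177 = 6;  t_178 = 12
  t_179 = 11;  t_180 = 7;  t_181 = 9;  t_182 = 15;  t_183 = 12;  t_184 = 2
  t_185 = 0;  t_186 = 5;  t_187 = 14;  t_188 = 11;  t_189 = 8;  t_190 = 13
  t_191 = 6;  t_192 = 5;  t_193 = 9;  t_194 = 1;  t_195 = 3;  t_196 = 13
  t_197 = 8;  t_198 = 8;  t_199 = 12;  t_200 = 11;  t_201 = 10;  t_202 = 11
  t_203 = 6;  t_204 = 4;  t_205 = 15;  t_206 = 7;  t_207 = 12;  t_208 = 5
  t_209 = 5;  t_210 = 12;  t_211 = 0;  t_212 = 6;  t_213 = 2;  t_214 = 6
  t_215 = 6;  t_216 = 2;  t_217 = 10;  t_218 = 6;  t_219 = 10;  t_220 = 10
  t_221 = 9;  t_222 = 11;  t_223 = 11;  t_224 = 13;  t_225 = 9;  t_226 = 12
  t_227 = 5;  t_228 = 6;  t_229 = 9;  t_230 = 10;  t_231 = 6;  t_232 = 5
  t_233 = 0;  t_234 = 11;  t_235 = 10;  t_236 = 3;  t_237 = 8;  t_238 = 9
  t_239 = 11;  t_240 = 12;  t_241 = 6;  t_242 = 1;  t_243 = 0;  t_244 = 6
  t_245 = 4;  t_246 = 4;  t_247 = 5;  t_248 = 4;  t_249 = 11;  t_250 = 5
  t_251 = 6;  t_252 = 10;  t_253 = 8;  t_254 = 2;  t_255 = 5;  t_256 = 15
  t_257 = 0;  t_258 = 12;  t_259 = 3;  t_260 = 6;  t_261 = 9;  t_262 = 4
  t_263 = 11;  t_264 = 12;  t_265 = 8;  t_266 = 16;  t_267 = 14;  t_268 = 4
  t_269 = 9;  t_270 = 9;  t_271 = 5;  t_272 = 6;  t_273 = 7;  t_274 = 6
  t_275 = 11;  t_276 = 13;  t_277 = 2;  t_278 = 10;  t_279 = 5;  t_280 = 12
  t_281 = 12;  t_282 = 5;  t_283 = 0;  t_284 = 11;  t_285 = 15;  t_286 = 11
  t_287 = 11;  t_288 = 15;  t_289 = 7;  t_290 = 11;  t_291 = 7;  t_292 = 7
  t_293 = 8;  t_294 = 6;  t_295 = 6;  t_296 = 4;  t_297 = 8;  t_298 = 5
  t_299 = 12;  t_300 = 11;  t_301 = 8;  t_302 = 7;  t_303 = 11;  t_304 = 12
  t_305 = 0;  t_306 = 6;  t_307 = 7;  t_308 = 14;  t_309 = 9;  t_310 = 8
  t_311 = 6;  t_312 = 5;  t_313 = 11;  t_314 = 16;  t_315 = 0;  t_316 = 11
  t_317 = 13;  t_318 = 13;  t_319 = 12;  t_320 = 13;  t_321 = 6;  t_322 = 12
  t_323 = 11;  t_324 = 7;  t_325 = 9;  t_326 = 15;  t_327 = 12;  t_328 = 2
  t_329 = 0;  t_330 = 5;  t_331 = 14;  t_332 = 11;  t_333 = 8;  t_334 = 13
  t_335 = 6;  t_336 = 5;  t_337 = 9;  t_338 = 1;  t_339 = 3;  t_340 = 13
  t_341 = 8;  t_342 = 8;  t_343 = 12;  t_344 = 11;  t_345 = 10;  t_346 = 11
  t_347 = 6;  t_348 = 4;  t_349 = 15;  t_350 = 7;  t_351 = 12;  t_352 = 5
  t_353 = 5;  t_354 = 12;  t_355 = 0;  t_356 = 6;  t_357 = 2;  t_358 = 6
  t_359 = 6;  t_360 = 2;  t_361 = 10;  t_362 = 6;  t_363 = 10;  t_364 = 10
  t_365 = 9;  t_366 = 11;  t_367 = 11
t_368 = 2·11 + 11·11 + 13·9 + 0·10 + 11·10 = 13
t_369 = 2·13 + 11·11 + 13·11 + 0·9 + 11·10 = 9

9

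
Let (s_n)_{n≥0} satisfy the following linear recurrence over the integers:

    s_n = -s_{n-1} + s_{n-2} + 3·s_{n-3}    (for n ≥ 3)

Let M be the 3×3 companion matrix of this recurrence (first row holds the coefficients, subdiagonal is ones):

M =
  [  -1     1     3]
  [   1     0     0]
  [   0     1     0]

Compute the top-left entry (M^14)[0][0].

-128

(M^14)[0][0] is the top entry after applying M 14 times to the unit state (1, 0, 0). Equivalently it is h_{16} for the auxiliary sequence (h_n) obeying the same recurrence with h_2 = 1 and h_i = 0 for 0 ≤ i < 2:
h_3 = -1·1 + 1·0 + 3·0 = -1
h_4 = -1·-1 + 1·1 + 3·0 = 2
h_5 = -1·2 + 1·-1 + 3·1 = 0
h_6 = -1·0 + 1·2 + 3·-1 = -1
h_7 = -1·-1 + 1·0 + 3·2 = 7
h_8 = -1·7 + 1·-1 + 3·0 = -8
h_9 = -1·-8 + 1·7 + 3·-1 = 12
h_10 = -1·12 + 1·-8 + 3·7 = 1
h_11 = -1·1 + 1·12 + 3·-8 = -13
h_12 = -1·-13 + 1·1 + 3·12 = 50
h_13 = -1·50 + 1·-13 + 3·1 = -60
h_14 = -1·-60 + 1·50 + 3·-13 = 71
h_15 = -1·71 + 1·-60 + 3·50 = 19
h_16 = -1·19 + 1·71 + 3·-60 = -128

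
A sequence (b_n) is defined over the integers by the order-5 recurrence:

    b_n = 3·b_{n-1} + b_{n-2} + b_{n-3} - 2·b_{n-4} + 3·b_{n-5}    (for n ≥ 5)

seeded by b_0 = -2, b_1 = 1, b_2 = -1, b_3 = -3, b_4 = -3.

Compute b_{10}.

-8150

b_5 = 3·-3 + 1·-3 + 1·-1 + -2·1 + 3·-2 = -21
b_6 = 3·-21 + 1·-3 + 1·-3 + -2·-1 + 3·1 = -64
b_7 = 3·-64 + 1·-21 + 1·-3 + -2·-3 + 3·-1 = -213
b_8 = 3·-213 + 1·-64 + 1·-21 + -2·-3 + 3·-3 = -727
b_9 = 3·-727 + 1·-213 + 1·-64 + -2·-21 + 3·-3 = -2425
b_10 = 3·-2425 + 1·-727 + 1·-213 + -2·-64 + 3·-21 = -8150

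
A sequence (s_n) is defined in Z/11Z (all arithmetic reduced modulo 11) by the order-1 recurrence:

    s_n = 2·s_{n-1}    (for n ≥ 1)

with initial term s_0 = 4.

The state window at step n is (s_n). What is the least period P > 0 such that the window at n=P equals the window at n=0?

n=0: window = (4)
n=1: window = (8)
n=2: window = (5)
n=3: window = (10)
n=4: window = (9)
n=5: window = (7)
n=6: window = (3)
n=7: window = (6)
n=8: window = (1)
n=9: window = (2)
n=10: window = (4)
window at n=10 equals window at n=0 → period = 10

10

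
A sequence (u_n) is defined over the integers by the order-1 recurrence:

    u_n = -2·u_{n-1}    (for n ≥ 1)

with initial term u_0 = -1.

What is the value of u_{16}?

u_1 = -2·-1 = 2
u_2 = -2·2 = -4
u_3 = -2·-4 = 8
u_4 = -2·8 = -16
u_5 = -2·-16 = 32
u_6 = -2·32 = -64
u_7 = -2·-64 = 128
u_8 = -2·128 = -256
u_9 = -2·-256 = 512
u_10 = -2·512 = -1024
u_11 = -2·-1024 = 2048
u_12 = -2·2048 = -4096
u_13 = -2·-4096 = 8192
u_14 = -2·8192 = -16384
u_15 = -2·-16384 = 32768
u_16 = -2·32768 = -65536

-65536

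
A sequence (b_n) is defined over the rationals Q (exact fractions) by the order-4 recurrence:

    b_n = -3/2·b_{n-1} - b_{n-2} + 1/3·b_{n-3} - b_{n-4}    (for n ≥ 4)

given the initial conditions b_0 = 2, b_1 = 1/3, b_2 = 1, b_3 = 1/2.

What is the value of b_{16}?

-186053387/11943936

b_4 = -3/2·1/2 + -1·1 + 1/3·1/3 + -1·2 = -131/36
b_5 = -3/2·-131/36 + -1·1/2 + 1/3·1 + -1·1/3 = 119/24
b_6 = -3/2·119/24 + -1·-131/36 + 1/3·1/2 + -1·1 = -667/144
b_7 = -3/2·-667/144 + -1·119/24 + 1/3·-131/36 + -1·1/2 = 239/864
b_8 = -3/2·239/864 + -1·-667/144 + 1/3·119/24 + -1·-131/36 = 5477/576
b_9 = -3/2·5477/576 + -1·239/864 + 1/3·-667/144 + -1·119/24 = -72721/3456
b_10 = -3/2·-72721/3456 + -1·5477/576 + 1/3·239/864 + -1·-667/144 = 555277/20736
b_11 = -3/2·555277/20736 + -1·-72721/3456 + 1/3·5477/576 + -1·239/864 = -224401/13824
b_12 = -3/2·-224401/13824 + -1·555277/20736 + 1/3·-72721/3456 + -1·5477/576 = -523985/27648
b_13 = -3/2·-523985/27648 + -1·-224401/13824 + 1/3·555277/20736 + -1·-72721/3456 = 37140071/497664
b_14 = -3/2·37140071/497664 + -1·-523985/27648 + 1/3·-224401/13824 + -1·555277/20736 = -41531891/331776
b_15 = -3/2·-41531891/331776 + -1·37140071/497664 + 1/3·-523985/27648 + -1·-224401/13824 = 244964839/1990656
b_16 = -3/2·244964839/1990656 + -1·-41531891/331776 + 1/3·37140071/497664 + -1·-523985/27648 = -186053387/11943936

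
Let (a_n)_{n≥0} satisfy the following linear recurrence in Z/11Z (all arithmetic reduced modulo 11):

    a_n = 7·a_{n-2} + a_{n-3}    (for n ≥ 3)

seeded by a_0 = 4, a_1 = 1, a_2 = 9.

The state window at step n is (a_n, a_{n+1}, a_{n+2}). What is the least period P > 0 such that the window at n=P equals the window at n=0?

133

n=0: window = (4, 1, 9)
n=1: window = (1, 9, 0)
n=2: window = (9, 0, 9)
n=3: window = (0, 9, 9)
n=4: window = (9, 9, 8)
n=5: window = (9, 8, 6)
n=6: window = (8, 6, 10)
n=7: window = (6, 10, 6)
n=8: window = (10, 6, 10)
n=9: window = (6, 10, 8)
n=10: window = (10, 8, 10)
n=11: window = (8, 10, 0)
n=12: window = (10, 0, 1)
n=13: window = (0, 1, 10)
n=14: window = (1, 10, 7)
n=15: window = (10, 7, 5)
n=16: window = (7, 5, 4)
n=17: window = (5, 4, 9)
n=18: window = (4, 9, 0)
n=19: window = (9, 0, 1)
n=20: window = (0, 1, 9)
n=21: window = (1, 9, 7)
n=22: window = (9, 7, 9)
n=23: window = (7, 9, 3)
n=24: window = (9, 3, 4)
n=25: window = (3, 4, 8)
n=26: window = (4, 8, 9)
n=27: window = (8, 9, 5)
n=28: window = (9, 5, 5)
n=29: window = (5, 5, 0)
n=30: window = (5, 0, 7)
n=31: window = (0, 7, 5)
n=32: window = (7, 5, 5)
n=33: window = (5, 5, 9)
n=34: window = (5, 9, 7)
n=35: window = (9, 7, 2)
n=36: window = (7, 2, 3)
n=37: window = (2, 3, 10)
n=38: window = (3, 10, 1)
n=39: window = (10, 1, 7)
n=40: window = (1, 7, 6)
…
n=131: window = (2, 3, 4)
n=132: window = (3, 4, 1)
n=133: window = (4, 1, 9)
window at n=133 equals window at n=0 → period = 133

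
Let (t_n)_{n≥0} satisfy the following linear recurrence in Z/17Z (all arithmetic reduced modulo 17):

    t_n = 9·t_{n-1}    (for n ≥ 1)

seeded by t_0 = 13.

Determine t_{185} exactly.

15

t_1 = 9·13 = 15
t_2 = 9·15 = 16
t_3 = 9·16 = 8
t_4 = 9·8 = 4
t_5 = 9·4 = 2
t_6 = 9·2 = 1
t_7 = 9·1 = 9
t_8 = 9·9 = 13
(t_8) = (13) = (t_0), so the sequence has period 8.
185 ≡ 1 (mod 8), hence t_185 = t_1 = 15.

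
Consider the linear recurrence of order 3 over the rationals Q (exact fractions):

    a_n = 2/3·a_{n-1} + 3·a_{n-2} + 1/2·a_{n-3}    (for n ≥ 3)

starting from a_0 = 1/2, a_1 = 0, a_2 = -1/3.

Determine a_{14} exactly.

-33344532241/25509168

a_3 = 2/3·-1/3 + 3·0 + 1/2·1/2 = 1/36
a_4 = 2/3·1/36 + 3·-1/3 + 1/2·0 = -53/54
a_5 = 2/3·-53/54 + 3·1/36 + 1/2·-1/3 = -239/324
a_6 = 2/3·-239/324 + 3·-53/54 + 1/2·1/36 = -6653/1944
a_7 = 2/3·-6653/1944 + 3·-239/324 + 1/2·-53/54 = -14537/2916
a_8 = 2/3·-14537/2916 + 3·-6653/1944 + 1/2·-239/324 = -30529/2187
a_9 = 2/3·-30529/2187 + 3·-14537/2916 + 1/2·-6653/1944 = -2726555/104976
a_10 = 2/3·-2726555/104976 + 3·-30529/2187 + 1/2·-14537/2916 = -4856659/78732
a_11 = 2/3·-4856659/78732 + 3·-2726555/104976 + 1/2·-30529/2187 = -119064521/944784
a_12 = 2/3·-119064521/944784 + 3·-4856659/78732 + 1/2·-2726555/104976 = -1598913413/5668704
a_13 = 2/3·-1598913413/5668704 + 3·-119064521/944784 + 1/2·-4856659/78732 = -2537957533/4251528
a_14 = 2/3·-2537957533/4251528 + 3·-1598913413/5668704 + 1/2·-119064521/944784 = -33344532241/25509168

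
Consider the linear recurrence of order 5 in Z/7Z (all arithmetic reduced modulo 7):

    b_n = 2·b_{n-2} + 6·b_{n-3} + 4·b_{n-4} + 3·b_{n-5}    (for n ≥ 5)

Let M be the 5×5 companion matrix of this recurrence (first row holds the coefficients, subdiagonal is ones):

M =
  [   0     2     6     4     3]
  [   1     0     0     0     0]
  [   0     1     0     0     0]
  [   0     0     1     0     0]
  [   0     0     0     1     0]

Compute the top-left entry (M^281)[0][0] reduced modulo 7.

6

(M^281)[0][0] is the top entry after applying M 281 times to the unit state (1, 0, 0, 0, 0). Equivalently it is h_{285} for the auxiliary sequence (h_n) obeying the same recurrence with h_4 = 1 and h_i = 0 for 0 ≤ i < 4:
h_5 = 0·1 + 2·0 + 6·0 + 4·0 + 3·0 = 0
h_6 = 0·0 + 2·1 + 6·0 + 4·0 + 3·0 = 2
h_7 = 0·2 + 2·0 + 6·1 + 4·0 + 3·0 = 6
h_8 = 0·6 + 2·2 + 6·0 + 4·1 + 3·0 = 1
h_9 = 0·1 + 2·6 + 6·2 + 4·0 + 3·1 = 6
h_10 = 0·6 + 2·1 + 6·6 + 4·2 + 3·0 = 4
Continuing the recurrence:
  h_11 = 6;  h_12 = 3;  h_13 = 0;  h_14 = 6;  h_15 = 5;  h_16 = 0
  h_17 = 6;  h_18 = 5;  h_19 = 1;  h_20 = 5;  h_21 = 0;  h_22 = 5
  h_23 = 0;  h_24 = 5;  h_25 = 3;  h_26 = 2;  h_27 = 2;  h_28 = 0
  h_29 = 1;  h_30 = 1;  h_31 = 2;  h_32 = 0;  h_33 = 0;  h_34 = 5
  h_35 = 4;  h_36 = 2;  h_37 = 3;  h_38 = 6;  h_39 = 0;  h_40 = 1
  h_41 = 5;  h_42 = 0;  h_43 = 6;  h_44 = 6;  h_45 = 0;  h_46 = 0
  h_47 = 4;  h_48 = 0;  h_49 = 5;  h_50 = 3;  h_51 = 5;  h_52 = 6
  h_53 = 6;  h_54 = 6;  h_55 = 0;  h_56 = 3;  h_57 = 1;  h_58 = 6
  h_59 = 3;  h_60 = 2;  h_61 = 6;  h_62 = 0;  h_63 = 5;  h_64 = 4
  h_65 = 5;  h_66 = 0;  h_67 = 5;  h_68 = 5;  h_69 = 0;  h_70 = 6
  h_71 = 1;  h_72 = 5;  h_73 = 4;  h_74 = 5;  h_75 = 4;  h_76 = 1
  h_77 = 6;  h_78 = 2;  h_79 = 0;  h_80 = 0;  h_81 = 4;  h_82 = 5
  h_83 = 0;  h_84 = 6;  h_85 = 4;  h_86 = 2;  h_87 = 3;  h_88 = 3
  h_89 = 3;  h_90 = 2;  h_91 = 0;  h_92 = 1;  h_93 = 5;  h_94 = 5
  h_95 = 1;  h_96 = 2;  h_97 = 6;  h_98 = 3;  h_99 = 1;  h_100 = 4
  h_101 = 1;  h_102 = 2;  h_103 = 4;  h_104 = 1;  h_105 = 1;  h_106 = 2
  h_107 = 2;  h_108 = 5;  h_109 = 2;  h_110 = 5;  h_111 = 6;  h_112 = 6
  h_113 = 2;  h_114 = 4;  h_115 = 2;  h_116 = 6;  h_117 = 5;  h_118 = 4
  h_119 = 3;  h_120 = 5;  h_121 = 5;  h_122 = 3;  h_123 = 1;  h_124 = 2
  h_125 = 6;  h_126 = 2;  h_127 = 2;  h_128 = 2;  h_129 = 4;  h_130 = 0
  h_131 = 6;  h_132 = 3;  h_133 = 6;  h_134 = 5;  h_135 = 5;  h_136 = 6
  h_137 = 3;  h_138 = 3;  h_139 = 0;  h_140 = 0;  h_141 = 6;  h_142 = 0
  h_143 = 0;  h_144 = 1;  h_145 = 3;  h_146 = 6;  h_147 = 5;  h_148 = 6
  h_149 = 5;  h_150 = 5;  h_151 = 0;  h_152 = 2;  h_153 = 5;  h_154 = 4
  h_155 = 2;  h_156 = 4;  h_157 = 5;  h_158 = 2;  h_159 = 5;  h_160 = 0
  h_161 = 5;  h_162 = 4;  h_163 = 1;  h_164 = 4;  h_165 = 4;  h_166 = 3
  h_167 = 6;  h_168 = 0;  h_169 = 2;  h_170 = 4;  h_171 = 2;  h_172 = 3
  h_173 = 1;  h_174 = 5;  h_175 = 5;  h_176 = 6;  h_177 = 4;  h_178 = 2
  h_179 = 2;  h_180 = 4;  h_181 = 1;  h_182 = 5;  h_183 = 5;  h_184 = 3
  h_185 = 0;  h_186 = 3;  h_187 = 4;  h_188 = 5;  h_189 = 0;  h_190 = 4
  h_191 = 6;  h_192 = 5;  h_193 = 2;  h_194 = 6;  h_195 = 0;  h_196 = 6
  h_197 = 3;  h_198 = 0;  h_199 = 4;  h_200 = 0;  h_201 = 3;  h_202 = 5
  h_203 = 1;  h_204 = 5;  h_205 = 2;  h_206 = 3;  h_207 = 4;  h_208 = 6
  h_209 = 0;  h_210 = 5;  h_211 = 5;  h_212 = 4;  h_213 = 2;  h_214 = 2
  h_215 = 0;  h_216 = 5;  h_217 = 4;  h_218 = 3;  h_219 = 2;  h_220 = 1
  h_221 = 4;  h_222 = 3;  h_223 = 3;  h_224 = 5;  h_225 = 1;  h_226 = 3
  h_227 = 4;  h_228 = 6;  h_229 = 3;  h_230 = 2;  h_231 = 4;  h_232 = 2
  h_233 = 1;  h_234 = 3;  h_235 = 1;  h_236 = 4;  h_237 = 2;  h_238 = 1
  h_239 = 6;  h_240 = 5;  h_241 = 3;  h_242 = 0;  h_243 = 0;  h_244 = 0
  h_245 = 6;  h_246 = 2;  h_247 = 5;  h_248 = 5;  h_249 = 4;  h_250 = 3
  h_251 = 1;  h_252 = 2;  h_253 = 2;  h_254 = 6;  h_255 = 1;  h_256 = 0
  h_257 = 3;  h_258 = 1;  h_259 = 0;  h_260 = 2;  h_261 = 4;  h_262 = 3
  h_263 = 2;  h_264 = 3;  h_265 = 2;  h_266 = 0;  h_267 = 4;  h_268 = 2
  h_269 = 4;  h_270 = 6;  h_271 = 1;  h_272 = 0;  h_273 = 4;  h_274 = 0
  h_275 = 2;  h_276 = 6;  h_277 = 6;  h_278 = 1;  h_279 = 0;  h_280 = 5
  h_281 = 6;  h_282 = 4;  h_283 = 3
h_284 = 0·3 + 2·4 + 6·6 + 4·5 + 3·0 = 1
h_285 = 0·1 + 2·3 + 6·4 + 4·6 + 3·5 = 6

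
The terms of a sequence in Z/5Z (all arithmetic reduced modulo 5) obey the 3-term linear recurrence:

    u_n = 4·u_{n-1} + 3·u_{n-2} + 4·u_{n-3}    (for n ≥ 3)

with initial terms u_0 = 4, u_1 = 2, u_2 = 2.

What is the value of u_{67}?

0

u_3 = 4·2 + 3·2 + 4·4 = 0
u_4 = 4·0 + 3·2 + 4·2 = 4
u_5 = 4·4 + 3·0 + 4·2 = 4
u_6 = 4·4 + 3·4 + 4·0 = 3
u_7 = 4·3 + 3·4 + 4·4 = 0
u_8 = 4·0 + 3·3 + 4·4 = 0
u_9 = 4·0 + 3·0 + 4·3 = 2
u_10 = 4·2 + 3·0 + 4·0 = 3
u_11 = 4·3 + 3·2 + 4·0 = 3
u_12 = 4·3 + 3·3 + 4·2 = 4
u_13 = 4·4 + 3·3 + 4·3 = 2
u_14 = 4·2 + 3·4 + 4·3 = 2
(u_12, u_13, u_14) = (4, 2, 2) = (u_0, u_1, u_2), so the sequence has period 12.
67 ≡ 7 (mod 12), hence u_67 = u_7 = 0.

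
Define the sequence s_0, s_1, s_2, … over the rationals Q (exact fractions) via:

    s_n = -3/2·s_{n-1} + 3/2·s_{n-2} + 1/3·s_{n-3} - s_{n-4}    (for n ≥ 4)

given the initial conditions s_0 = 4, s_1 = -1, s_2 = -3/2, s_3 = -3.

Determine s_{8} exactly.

s_4 = -3/2·-3 + 3/2·-3/2 + 1/3·-1 + -1·4 = -25/12
s_5 = -3/2·-25/12 + 3/2·-3 + 1/3·-3/2 + -1·-1 = -7/8
s_6 = -3/2·-7/8 + 3/2·-25/12 + 1/3·-3 + -1·-3/2 = -21/16
s_7 = -3/2·-21/16 + 3/2·-7/8 + 1/3·-25/12 + -1·-3 = 853/288
s_8 = -3/2·853/288 + 3/2·-21/16 + 1/3·-7/8 + -1·-25/12 = -887/192

-887/192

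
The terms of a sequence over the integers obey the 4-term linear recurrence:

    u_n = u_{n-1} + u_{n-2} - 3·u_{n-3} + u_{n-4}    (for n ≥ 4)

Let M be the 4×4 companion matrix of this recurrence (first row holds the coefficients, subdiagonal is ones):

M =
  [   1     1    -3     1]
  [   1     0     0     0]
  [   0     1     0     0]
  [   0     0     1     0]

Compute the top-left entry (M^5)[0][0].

(M^5)[0][0] is the top entry after applying M 5 times to the unit state (1, 0, 0, 0). Equivalently it is h_{8} for the auxiliary sequence (h_n) obeying the same recurrence with h_3 = 1 and h_i = 0 for 0 ≤ i < 3:
h_4 = 1·1 + 1·0 + -3·0 + 1·0 = 1
h_5 = 1·1 + 1·1 + -3·0 + 1·0 = 2
h_6 = 1·2 + 1·1 + -3·1 + 1·0 = 0
h_7 = 1·0 + 1·2 + -3·1 + 1·1 = 0
h_8 = 1·0 + 1·0 + -3·2 + 1·1 = -5

-5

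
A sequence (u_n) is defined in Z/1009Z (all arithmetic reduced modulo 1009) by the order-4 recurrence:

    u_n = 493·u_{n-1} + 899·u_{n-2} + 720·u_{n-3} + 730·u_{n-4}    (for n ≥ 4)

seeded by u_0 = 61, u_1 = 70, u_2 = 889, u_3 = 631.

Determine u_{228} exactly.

671

u_4 = 493·631 + 899·889 + 720·70 + 730·61 = 478
u_5 = 493·478 + 899·631 + 720·889 + 730·70 = 783
u_6 = 493·783 + 899·478 + 720·631 + 730·889 = 922
u_7 = 493·922 + 899·783 + 720·478 + 730·631 = 748
u_8 = 493·748 + 899·922 + 720·783 + 730·478 = 523
u_9 = 493·523 + 899·748 + 720·922 + 730·783 = 407
Continuing the recurrence:
  u_10 = 663;  u_11 = 952;  u_12 = 687;  u_13 = 450;  u_14 = 983;  u_15 = 229
  u_16 = 879;  u_17 = 538;  u_18 = 645;  u_19 = 414;  u_20 = 823;  u_21 = 485
  u_22 = 324;  u_23 = 234;  u_24 = 532;  u_25 = 522;  u_26 = 444;  u_27 = 960
  u_28 = 38;  u_29 = 402;  u_30 = 544;  u_31 = 645;  u_32 = 195;  u_33 = 998
  u_34 = 204;  u_35 = 678;  u_36 = 266;  u_37 = 671;  u_38 = 253;  u_39 = 809
  u_40 = 965;  u_41 = 304;  u_42 = 665;  u_43 = 690;  u_44 = 739;  u_45 = 327
  u_46 = 703;  u_47 = 383;  u_48 = 497;  u_49 = 310;  u_50 = 199;  u_51 = 182
  u_52 = 14;  u_53 = 285;  u_54 = 576;  u_55 = 30;  u_56 = 365;  u_57 = 287
  u_58 = 579;  u_59 = 780;  u_60 = 866;  u_61 = 906;  u_62 = 761;  u_63 = 338
  u_64 = 229;  u_65 = 560;  u_66 = 420;  u_67 = 112;  u_68 = 220;  u_69 = 140
  u_70 = 208;  u_71 = 388;  u_72 = 979;  u_73 = 762;  u_74 = 948;  u_75 = 433
  u_76 = 259;  u_77 = 114;  u_78 = 314;  u_79 = 81;  u_80 = 77;  u_81 = 336
  u_82 = 758;  u_83 = 281;  u_84 = 133;  u_85 = 337;  u_86 = 80;  u_87 = 560
  u_88 = 601;  u_89 = 506;  u_90 = 197;  u_91 = 106;  u_92 = 204;  u_93 = 786
  u_94 = 977;  u_95 = 944;  u_96 = 195;  u_97 = 193;  u_98 = 512;  u_99 = 247
  u_100 = 674;  u_101 = 379;  u_102 = 385;  u_103 = 451;  u_104 = 469;  u_105 = 925
  u_106 = 196;  u_107 = 893;  u_108 = 333;  u_109 = 443;  u_110 = 178;  u_111 = 376
  u_112 = 349;  u_113 = 54;  u_114 = 427;  u_115 = 824;  u_116 = 89;  u_117 = 424
  u_118 = 386;  u_119 = 40;  u_120 = 414;  u_121 = 122;  u_122 = 288;  u_123 = 785
  u_124 = 743;  u_125 = 230;  u_126 = 909;  u_127 = 194;  u_128 = 369;  u_129 = 191
  u_130 = 182;  u_131 = 777;  u_132 = 64;  u_133 = 626;  u_134 = 13;  u_135 = 934
  u_136 = 949;  u_137 = 41;  u_138 = 465;  u_139 = 660;  u_140 = 637;  u_141 = 771
  u_142 = 657;  u_143 = 10;  u_144 = 294;  u_145 = 191;  u_146 = 746;  u_147 = 708
  u_148 = 607;  u_149 = 920;  u_150 = 278;  u_151 = 914;  u_152 = 933;  u_153 = 209
  u_154 = 750;  u_155 = 710;  u_156 = 299;  u_157 = 82;  u_158 = 732;  u_159 = 761
  u_160 = 869;  u_161 = 300;  u_162 = 474;  u_163 = 571;  u_164 = 103;  u_165 = 362
  u_166 = 32;  u_167 = 788;  u_168 = 368;  u_169 = 642;  u_170 = 15;  u_171 = 45
  u_172 = 719;  u_173 = 588;  u_174 = 885;  u_175 = 938;  u_176 = 605;  u_177 = 275
  u_178 = 33;  u_179 = 495;  u_180 = 207;  u_181 = 690;  u_182 = 671;  u_183 = 471
  u_184 = 112;  u_185 = 397;  u_186 = 324;  u_187 = 717;  u_188 = 330;  u_189 = 501
  u_190 = 867;  u_191 = 224;  u_192 = 183;  u_193 = 135;  u_194 = 118;  u_195 = 589
  u_196 = 660;  u_197 = 140;  u_198 = 122;  u_199 = 447;  u_200 = 513;  u_201 = 269
  u_202 = 749;  u_203 = 103;  u_204 = 780;  u_205 = 978;  u_206 = 212;  u_207 = 74
  u_208 = 247;  u_209 = 472;  u_210 = 885;  u_211 = 755;  u_212 = 932;  u_213 = 72
  u_214 = 618;  u_215 = 399;  u_216 = 250;  u_217 = 741;  u_218 = 639;  u_219 = 505
  u_220 = 721;  u_221 = 312;  u_222 = 512;  u_223 = 2;  u_224 = 435;  u_225 = 408
  u_226 = 787
u_227 = 493·787 + 899·408 + 720·435 + 730·2 = 912
u_228 = 493·912 + 899·787 + 720·408 + 730·435 = 671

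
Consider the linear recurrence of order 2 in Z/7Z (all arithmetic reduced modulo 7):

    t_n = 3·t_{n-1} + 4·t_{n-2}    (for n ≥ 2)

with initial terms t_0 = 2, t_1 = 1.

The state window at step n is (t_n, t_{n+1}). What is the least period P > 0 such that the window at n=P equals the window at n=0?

3

n=0: window = (2, 1)
n=1: window = (1, 4)
n=2: window = (4, 2)
n=3: window = (2, 1)
window at n=3 equals window at n=0 → period = 3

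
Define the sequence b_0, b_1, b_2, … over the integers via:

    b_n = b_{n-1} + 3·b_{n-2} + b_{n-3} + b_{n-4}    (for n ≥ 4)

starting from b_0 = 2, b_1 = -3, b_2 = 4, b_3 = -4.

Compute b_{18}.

379642

b_4 = 1·-4 + 3·4 + 1·-3 + 1·2 = 7
b_5 = 1·7 + 3·-4 + 1·4 + 1·-3 = -4
b_6 = 1·-4 + 3·7 + 1·-4 + 1·4 = 17
b_7 = 1·17 + 3·-4 + 1·7 + 1·-4 = 8
b_8 = 1·8 + 3·17 + 1·-4 + 1·7 = 62
b_9 = 1·62 + 3·8 + 1·17 + 1·-4 = 99
b_10 = 1·99 + 3·62 + 1·8 + 1·17 = 310
b_11 = 1·310 + 3·99 + 1·62 + 1·8 = 677
b_12 = 1·677 + 3·310 + 1·99 + 1·62 = 1768
b_13 = 1·1768 + 3·677 + 1·310 + 1·99 = 4208
b_14 = 1·4208 + 3·1768 + 1·677 + 1·310 = 10499
b_15 = 1·10499 + 3·4208 + 1·1768 + 1·677 = 25568
b_16 = 1·25568 + 3·10499 + 1·4208 + 1·1768 = 63041
b_17 = 1·63041 + 3·25568 + 1·10499 + 1·4208 = 154452
b_18 = 1·154452 + 3·63041 + 1·25568 + 1·10499 = 379642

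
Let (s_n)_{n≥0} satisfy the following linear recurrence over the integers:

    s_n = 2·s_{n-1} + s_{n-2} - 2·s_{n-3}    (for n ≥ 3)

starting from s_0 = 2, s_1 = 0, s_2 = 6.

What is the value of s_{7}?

168

s_3 = 2·6 + 1·0 + -2·2 = 8
s_4 = 2·8 + 1·6 + -2·0 = 22
s_5 = 2·22 + 1·8 + -2·6 = 40
s_6 = 2·40 + 1·22 + -2·8 = 86
s_7 = 2·86 + 1·40 + -2·22 = 168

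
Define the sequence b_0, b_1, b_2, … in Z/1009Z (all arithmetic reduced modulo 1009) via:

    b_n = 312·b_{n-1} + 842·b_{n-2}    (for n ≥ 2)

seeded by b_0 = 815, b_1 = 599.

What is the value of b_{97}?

b_2 = 312·599 + 842·815 = 333
b_3 = 312·333 + 842·599 = 836
b_4 = 312·836 + 842·333 = 394
b_5 = 312·394 + 842·836 = 469
b_6 = 312·469 + 842·394 = 819
b_7 = 312·819 + 842·469 = 630
b_8 = 312·630 + 842·819 = 256
b_9 = 312·256 + 842·630 = 896
b_10 = 312·896 + 842·256 = 694
b_11 = 312·694 + 842·896 = 302
b_12 = 312·302 + 842·694 = 524
b_13 = 312·524 + 842·302 = 46
b_14 = 312·46 + 842·524 = 501
b_15 = 312·501 + 842·46 = 307
b_16 = 312·307 + 842·501 = 9
b_17 = 312·9 + 842·307 = 980
b_18 = 312·980 + 842·9 = 548
b_19 = 312·548 + 842·980 = 253
b_20 = 312·253 + 842·548 = 537
b_21 = 312·537 + 842·253 = 177
b_22 = 312·177 + 842·537 = 860
b_23 = 312·860 + 842·177 = 637
b_24 = 312·637 + 842·860 = 638
b_25 = 312·638 + 842·637 = 858
b_26 = 312·858 + 842·638 = 719
b_27 = 312·719 + 842·858 = 322
b_28 = 312·322 + 842·719 = 571
b_29 = 312·571 + 842·322 = 271
b_30 = 312·271 + 842·571 = 294
b_31 = 312·294 + 842·271 = 57
b_32 = 312·57 + 842·294 = 974
b_33 = 312·974 + 842·57 = 750
b_34 = 312·750 + 842·974 = 712
b_35 = 312·712 + 842·750 = 30
b_36 = 312·30 + 842·712 = 437
b_37 = 312·437 + 842·30 = 164
b_38 = 312·164 + 842·437 = 387
b_39 = 312·387 + 842·164 = 528
b_40 = 312·528 + 842·387 = 216
b_41 = 312·216 + 842·528 = 405
b_42 = 312·405 + 842·216 = 487
b_43 = 312·487 + 842·405 = 562
b_44 = 312·562 + 842·487 = 178
b_45 = 312·178 + 842·562 = 24
b_46 = 312·24 + 842·178 = 969
b_47 = 312·969 + 842·24 = 665
b_48 = 312·665 + 842·969 = 252
b_49 = 312·252 + 842·665 = 866
b_50 = 312·866 + 842·252 = 74
b_51 = 312·74 + 842·866 = 555
b_52 = 312·555 + 842·74 = 371
b_53 = 312·371 + 842·555 = 869
b_54 = 312·869 + 842·371 = 308
b_55 = 312·308 + 842·869 = 414
b_56 = 312·414 + 842·308 = 39
b_57 = 312·39 + 842·414 = 543
b_58 = 312·543 + 842·39 = 454
b_59 = 312·454 + 842·543 = 517
b_60 = 312·517 + 842·454 = 730
b_61 = 312·730 + 842·517 = 161
b_62 = 312·161 + 842·730 = 970
b_63 = 312·970 + 842·161 = 296
b_64 = 312·296 + 842·970 = 992
b_65 = 312·992 + 842·296 = 759
b_66 = 312·759 + 842·992 = 514
b_67 = 312·514 + 842·759 = 318
b_68 = 312·318 + 842·514 = 261
b_69 = 312·261 + 842·318 = 74
b_70 = 312·74 + 842·261 = 690
b_71 = 312·690 + 842·74 = 113
b_72 = 312·113 + 842·690 = 746
b_73 = 312·746 + 842·113 = 982
b_74 = 312·982 + 842·746 = 182
b_75 = 312·182 + 842·982 = 753
b_76 = 312·753 + 842·182 = 724
b_77 = 312·724 + 842·753 = 246
b_78 = 312·246 + 842·724 = 240
b_79 = 312·240 + 842·246 = 501
b_80 = 312·501 + 842·240 = 197
b_81 = 312·197 + 842·501 = 1004
b_82 = 312·1004 + 842·197 = 856
b_83 = 312·856 + 842·1004 = 522
b_84 = 312·522 + 842·856 = 741
b_85 = 312·741 + 842·522 = 740
b_86 = 312·740 + 842·741 = 179
b_87 = 312·179 + 842·740 = 880
b_88 = 312·880 + 842·179 = 489
b_89 = 312·489 + 842·880 = 563
b_90 = 312·563 + 842·489 = 156
b_91 = 312·156 + 842·563 = 56
b_92 = 312·56 + 842·156 = 501
b_93 = 312·501 + 842·56 = 655
b_94 = 312·655 + 842·501 = 622
b_95 = 312·622 + 842·655 = 932
b_96 = 312·932 + 842·622 = 245
b_97 = 312·245 + 842·932 = 507

507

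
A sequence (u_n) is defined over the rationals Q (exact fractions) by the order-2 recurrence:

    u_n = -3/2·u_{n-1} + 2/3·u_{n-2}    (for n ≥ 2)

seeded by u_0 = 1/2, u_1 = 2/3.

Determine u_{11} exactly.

37514461/186624

u_2 = -3/2·2/3 + 2/3·1/2 = -2/3
u_3 = -3/2·-2/3 + 2/3·2/3 = 13/9
u_4 = -3/2·13/9 + 2/3·-2/3 = -47/18
u_5 = -3/2·-47/18 + 2/3·13/9 = 527/108
u_6 = -3/2·527/108 + 2/3·-47/18 = -1957/216
u_7 = -3/2·-1957/216 + 2/3·527/108 = 21829/1296
u_8 = -3/2·21829/1296 + 2/3·-1957/216 = -81143/2592
u_9 = -3/2·-81143/2592 + 2/3·21829/1296 = 904919/15552
u_10 = -3/2·904919/15552 + 2/3·-81143/2592 = -3363901/31104
u_11 = -3/2·-3363901/31104 + 2/3·904919/15552 = 37514461/186624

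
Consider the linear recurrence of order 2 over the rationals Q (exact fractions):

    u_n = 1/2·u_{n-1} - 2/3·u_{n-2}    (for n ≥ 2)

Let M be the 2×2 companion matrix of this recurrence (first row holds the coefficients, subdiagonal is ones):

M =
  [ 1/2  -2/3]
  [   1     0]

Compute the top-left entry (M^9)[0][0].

209/41472

(M^9)[0][0] is the top entry after applying M 9 times to the unit state (1, 0). Equivalently it is h_{10} for the auxiliary sequence (h_n) obeying the same recurrence with h_1 = 1 and h_i = 0 for 0 ≤ i < 1:
h_2 = 1/2·1 + -2/3·0 = 1/2
h_3 = 1/2·1/2 + -2/3·1 = -5/12
h_4 = 1/2·-5/12 + -2/3·1/2 = -13/24
h_5 = 1/2·-13/24 + -2/3·-5/12 = 1/144
h_6 = 1/2·1/144 + -2/3·-13/24 = 35/96
h_7 = 1/2·35/96 + -2/3·1/144 = 307/1728
h_8 = 1/2·307/1728 + -2/3·35/96 = -533/3456
h_9 = 1/2·-533/3456 + -2/3·307/1728 = -4055/20736
h_10 = 1/2·-4055/20736 + -2/3·-533/3456 = 209/41472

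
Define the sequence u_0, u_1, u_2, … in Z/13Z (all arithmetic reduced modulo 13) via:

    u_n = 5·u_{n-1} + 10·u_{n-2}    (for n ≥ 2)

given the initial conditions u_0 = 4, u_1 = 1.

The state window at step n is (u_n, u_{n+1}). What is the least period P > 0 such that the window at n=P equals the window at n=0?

n=0: window = (4, 1)
n=1: window = (1, 6)
n=2: window = (6, 1)
n=3: window = (1, 0)
n=4: window = (0, 10)
n=5: window = (10, 11)
n=6: window = (11, 12)
n=7: window = (12, 1)
n=8: window = (1, 8)
n=9: window = (8, 11)
n=10: window = (11, 5)
n=11: window = (5, 5)
n=12: window = (5, 10)
n=13: window = (10, 9)
n=14: window = (9, 2)
n=15: window = (2, 9)
n=16: window = (9, 0)
n=17: window = (0, 12)
n=18: window = (12, 8)
n=19: window = (8, 4)
n=20: window = (4, 9)
n=21: window = (9, 7)
n=22: window = (7, 8)
n=23: window = (8, 6)
n=24: window = (6, 6)
n=25: window = (6, 12)
n=26: window = (12, 3)
n=27: window = (3, 5)
n=28: window = (5, 3)
n=29: window = (3, 0)
n=30: window = (0, 4)
n=31: window = (4, 7)
n=32: window = (7, 10)
n=33: window = (10, 3)
n=34: window = (3, 11)
n=35: window = (11, 7)
n=36: window = (7, 2)
n=37: window = (2, 2)
n=38: window = (2, 4)
n=39: window = (4, 1)
window at n=39 equals window at n=0 → period = 39

39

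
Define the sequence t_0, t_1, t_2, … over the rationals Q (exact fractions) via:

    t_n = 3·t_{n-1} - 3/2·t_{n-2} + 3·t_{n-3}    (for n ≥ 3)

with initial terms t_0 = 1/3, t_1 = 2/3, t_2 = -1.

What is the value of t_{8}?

t_3 = 3·-1 + -3/2·2/3 + 3·1/3 = -3
t_4 = 3·-3 + -3/2·-1 + 3·2/3 = -11/2
t_5 = 3·-11/2 + -3/2·-3 + 3·-1 = -15
t_6 = 3·-15 + -3/2·-11/2 + 3·-3 = -183/4
t_7 = 3·-183/4 + -3/2·-15 + 3·-11/2 = -525/4
t_8 = 3·-525/4 + -3/2·-183/4 + 3·-15 = -2961/8

-2961/8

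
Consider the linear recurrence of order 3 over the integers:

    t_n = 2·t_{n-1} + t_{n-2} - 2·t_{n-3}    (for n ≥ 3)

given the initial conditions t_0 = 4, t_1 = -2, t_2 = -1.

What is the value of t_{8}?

-421

t_3 = 2·-1 + 1·-2 + -2·4 = -12
t_4 = 2·-12 + 1·-1 + -2·-2 = -21
t_5 = 2·-21 + 1·-12 + -2·-1 = -52
t_6 = 2·-52 + 1·-21 + -2·-12 = -101
t_7 = 2·-101 + 1·-52 + -2·-21 = -212
t_8 = 2·-212 + 1·-101 + -2·-52 = -421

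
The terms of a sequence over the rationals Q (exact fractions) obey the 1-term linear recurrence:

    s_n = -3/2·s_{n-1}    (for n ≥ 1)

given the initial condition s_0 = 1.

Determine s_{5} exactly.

-243/32

s_1 = -3/2·1 = -3/2
s_2 = -3/2·-3/2 = 9/4
s_3 = -3/2·9/4 = -27/8
s_4 = -3/2·-27/8 = 81/16
s_5 = -3/2·81/16 = -243/32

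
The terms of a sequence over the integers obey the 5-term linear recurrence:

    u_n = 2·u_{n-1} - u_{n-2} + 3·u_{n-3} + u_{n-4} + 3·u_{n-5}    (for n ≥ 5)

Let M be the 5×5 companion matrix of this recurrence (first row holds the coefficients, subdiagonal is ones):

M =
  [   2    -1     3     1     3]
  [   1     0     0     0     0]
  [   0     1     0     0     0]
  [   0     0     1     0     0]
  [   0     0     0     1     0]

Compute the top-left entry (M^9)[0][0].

1200

(M^9)[0][0] is the top entry after applying M 9 times to the unit state (1, 0, 0, 0, 0). Equivalently it is h_{13} for the auxiliary sequence (h_n) obeying the same recurrence with h_4 = 1 and h_i = 0 for 0 ≤ i < 4:
h_5 = 2·1 + -1·0 + 3·0 + 1·0 + 3·0 = 2
h_6 = 2·2 + -1·1 + 3·0 + 1·0 + 3·0 = 3
h_7 = 2·3 + -1·2 + 3·1 + 1·0 + 3·0 = 7
h_8 = 2·7 + -1·3 + 3·2 + 1·1 + 3·0 = 18
h_9 = 2·18 + -1·7 + 3·3 + 1·2 + 3·1 = 43
h_10 = 2·43 + -1·18 + 3·7 + 1·3 + 3·2 = 98
h_11 = 2·98 + -1·43 + 3·18 + 1·7 + 3·3 = 223
h_12 = 2·223 + -1·98 + 3·43 + 1·18 + 3·7 = 516
h_13 = 2·516 + -1·223 + 3·98 + 1·43 + 3·18 = 1200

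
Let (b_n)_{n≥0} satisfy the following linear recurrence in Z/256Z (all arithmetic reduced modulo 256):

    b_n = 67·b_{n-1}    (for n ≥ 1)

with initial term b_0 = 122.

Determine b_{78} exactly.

b_1 = 67·122 = 238
b_2 = 67·238 = 74
b_3 = 67·74 = 94
b_4 = 67·94 = 154
b_5 = 67·154 = 78
b_6 = 67·78 = 106
b_7 = 67·106 = 190
b_8 = 67·190 = 186
b_9 = 67·186 = 174
b_10 = 67·174 = 138
b_11 = 67·138 = 30
b_12 = 67·30 = 218
b_13 = 67·218 = 14
b_14 = 67·14 = 170
b_15 = 67·170 = 126
b_16 = 67·126 = 250
b_17 = 67·250 = 110
b_18 = 67·110 = 202
b_19 = 67·202 = 222
b_20 = 67·222 = 26
b_21 = 67·26 = 206
b_22 = 67·206 = 234
b_23 = 67·234 = 62
b_24 = 67·62 = 58
b_25 = 67·58 = 46
b_26 = 67·46 = 10
b_27 = 67·10 = 158
b_28 = 67·158 = 90
b_29 = 67·90 = 142
b_30 = 67·142 = 42
b_31 = 67·42 = 254
b_32 = 67·254 = 122
(b_32) = (122) = (b_0), so the sequence has period 32.
78 ≡ 14 (mod 32), hence b_78 = b_14 = 170.

170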